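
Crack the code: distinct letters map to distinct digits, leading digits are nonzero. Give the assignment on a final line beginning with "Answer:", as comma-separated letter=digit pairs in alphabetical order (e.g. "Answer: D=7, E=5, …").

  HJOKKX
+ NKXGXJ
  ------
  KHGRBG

Step 1. [col 1: X + J ≡ G (mod 10)] several values work for J in column 1 (X + J ≡ G (mod 10), carry-in 0); try J=7 ⇒ J=7.
Step 2. [col 1: X + J ≡ G (mod 10)] no forcing yet in column 1 (carry-in 0); G=5 is free and consistent — try it, so G=5.
Step 3. [col 1: X + J ≡ G (mod 10)] column 1: given J=7, G=5, carry-in 0, and digits 5,7 already taken and all letters distinct, X+J≡G (mod 10) forces X=8. So X=8.
Step 4. [col 2: K + X ≡ B (mod 10)] no forcing yet in column 2 (carry-in 1); B=3 is free and consistent — try it ⇒ B=3.
Step 5. [col 2: K + X ≡ B (mod 10)] column 2: given X=8, B=3, carry-in 1, and digits 3,5,7,8 already taken and all letters distinct, K+X≡B (mod 10) forces K=4 ⇒ K=4.
Step 6. [col 3: K + G ≡ R (mod 10)] in column 3 we have K+G≡R with carry-in 1; given K=4, G=5 and digits 3,4,5,7,8 already taken and all letters distinct, that pins R to 0. So R=0.
Step 7. [col 4: O + X ≡ G (mod 10)] in column 4 we have O+X≡G with carry-in 1; given X=8, G=5 and digits 0,3,4,5,7,8 already taken and all letters distinct, that pins O to 6, so O=6.
Step 8. [col 5: J + K ≡ H (mod 10)] column 5 reads J+K+carry(1)=H with J=7, K=4; with digits 0,3,4,5,6,7,8 already taken and all letters distinct, the only value for H is 2 ⇒ H=2.
Step 9. [col 6: H + N ≡ K (mod 10)] from column 6 (H=2, K=4, carry-in 1, digits 0,2,3,4,5,6,7,8 already taken and all letters distinct): N must equal 1 ⇒ N=1.

Answer: B=3, G=5, H=2, J=7, K=4, N=1, O=6, R=0, X=8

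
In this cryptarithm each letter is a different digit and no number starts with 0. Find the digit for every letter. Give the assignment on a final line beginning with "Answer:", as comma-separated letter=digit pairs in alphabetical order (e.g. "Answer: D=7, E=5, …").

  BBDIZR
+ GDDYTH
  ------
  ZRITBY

Step 1. [col 1: R + H ≡ Y (mod 10)] no forcing yet in column 1 (carry-in 0); R=1 is free and consistent — try it. So R=1.
Step 2. [col 1: R + H ≡ Y (mod 10)] Y=5 is one option consistent with column 1 (R + H ≡ Y (mod 10), carry-in 0) — take it. So Y=5.
Step 3. [col 1: R + H ≡ Y (mod 10)] in column 1 we have R+H≡Y with carry-in 0; given R=1, Y=5 and digits 1,5 already taken and all letters distinct, that pins H to 4. So H=4.
Step 4. [col 2: Z + T ≡ B (mod 10)] column 2 (Z + T ≡ B (mod 10), carry-in 0) doesn't pin Z yet; pick Z=9 and continue ⇒ Z=9.
Step 5. [col 2: Z + T ≡ B (mod 10)] B=2 is one option consistent with column 2 (Z + T ≡ B (mod 10), carry-in 0) — take it ⇒ B=2.
Step 6. [col 2: Z + T ≡ B (mod 10)] column 2 reads Z+T+carry(0)=B with Z=9, B=2; with digits 1,2,4,5,9 already taken and all letters distinct, the only value for T is 3 ⇒ T=3.
Step 7. [col 3: I + Y ≡ T (mod 10)] column 3 reads I+Y+carry(1)=T with Y=5, T=3; with digits 1,2,3,4,5,9 already taken and all letters distinct, the only value for I is 7, so I=7.
Step 8. [col 4: D + D ≡ I (mod 10)] in column 4 we have D+D≡I with carry-in 1; given I=7 and digits 1,2,3,4,5,7,9 already taken and all letters distinct, that pins D to 8. So D=8.
Step 9. [col 6: B + G ≡ Z (mod 10)] in column 6 we have B+G≡Z with carry-in 1; given B=2, Z=9 and digits 1,2,3,4,5,7,8,9 already taken and all letters distinct, that pins G to 6, so G=6.

Answer: B=2, D=8, G=6, H=4, I=7, R=1, T=3, Y=5, Z=9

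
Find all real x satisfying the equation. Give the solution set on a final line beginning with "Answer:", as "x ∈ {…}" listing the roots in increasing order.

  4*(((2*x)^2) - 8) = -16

Step 1. [4*(((2*x)^2) - 8) = -16] 4 out front; divide by 4. So div: ((2*x)^2) - 8 = -4.
Step 2. [((2*x)^2) - 8 = -4] add 8: x sits inside (… - 8), so sub: (2*x)^2 = 4.
Step 3. [(2*x)^2 = 4] 4 ≥ 0, LHS is (·)² — take ±√. So sqrt: 2*x = 2 or -2.
Step 4. [2*x = 2 or -2] 2 out front; divide by 2 ⇒ div: x = 1 or -1.

Answer: x ∈ {-1, 1}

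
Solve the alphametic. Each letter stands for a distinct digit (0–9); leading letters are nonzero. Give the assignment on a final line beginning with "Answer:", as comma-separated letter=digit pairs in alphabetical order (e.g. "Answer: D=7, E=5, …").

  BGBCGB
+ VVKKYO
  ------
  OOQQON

Step 1. [col 1: B + O ≡ N (mod 10)] column 1 (B + O ≡ N (mod 10), carry-in 0) doesn't pin N yet; pick N=8 and continue, so N=8.
Step 2. [col 1: B + O ≡ N (mod 10)] column 1 (B + O ≡ N (mod 10), carry-in 0) doesn't pin B yet; pick B=2 and continue ⇒ B=2.
Step 3. [col 1: B + O ≡ N (mod 10)] column 1: given B=2, N=8, carry-in 0, and digits 2,8 already taken and all letters distinct, B+O≡N (mod 10) forces O=6, so O=6.
Step 4. [col 2: G + Y ≡ O (mod 10)] no forcing yet in column 2 (carry-in 0); Y=5 is free and consistent — try it, so Y=5.
Step 5. [col 2: G + Y ≡ O (mod 10)] column 2 reads G+Y+carry(0)=O with Y=5, O=6; with digits 2,5,6,8 already taken and all letters distinct, the only value for G is 1. So G=1.
Step 6. [col 3: C + K ≡ Q (mod 10)] column 3 (C + K ≡ Q (mod 10), carry-in 0) doesn't pin K yet; pick K=7 and continue. So K=7.
Step 7. [col 3: C + K ≡ Q (mod 10)] column 3 reads C+K+carry(0)=Q with K=7; with digits 1,2,5,6,7,8 already taken and all letters distinct, the only value for C is 3. So C=3.
Step 8. [col 3: C + K ≡ Q (mod 10)] column 3: given C=3, K=7, carry-in 0, and digits 1,2,3,5,6,7,8 already taken and all letters distinct, C+K≡Q (mod 10) forces Q=0, so Q=0.
Step 9. [col 5: G + V ≡ O (mod 10)] in column 5 we have G+V≡O with carry-in 1; given G=1, O=6 and digits 0,1,2,3,5,6,7,8 already taken and all letters distinct, that pins V to 4. So V=4.

Answer: B=2, C=3, G=1, K=7, N=8, O=6, Q=0, V=4, Y=5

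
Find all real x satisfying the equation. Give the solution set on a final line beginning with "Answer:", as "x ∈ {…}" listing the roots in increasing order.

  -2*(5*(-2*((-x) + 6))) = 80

Step 1. [-2*(5*(-2*((-x) + 6))) = 80] -2·(inner) — divide through by -2 ⇒ div: 5*(-2*((-x) + 6)) = -40.
Step 2. [5*(-2*((-x) + 6)) = -40] 5 out front; divide by 5 ⇒ div: -2*((-x) + 6) = -8.
Step 3. [-2*((-x) + 6) = -8] divide by the outer -2 ⇒ div: (-x) + 6 = 4.
Step 4. [(-x) + 6 = 4] 6 comes off first (subtract 6), so sub: -x = -2.
Step 5. [-x = -2] flip signs both sides. So neg: x = 2.

Answer: x ∈ {2}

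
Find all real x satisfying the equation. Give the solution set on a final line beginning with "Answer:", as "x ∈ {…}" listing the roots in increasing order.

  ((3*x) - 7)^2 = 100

Step 1. [((3*x) - 7)^2 = 100] LHS squared, RHS 100 ≥ 0: apply √ (±), so sqrt: (3*x) - 7 = 10 or -10.
Step 2. [(3*x) - 7 = 10 or -10] 7 comes off first (add 7). So sub: 3*x = 17 or -3.
Step 3. [3*x = 17 or -3] 3 out front; divide by 3 ⇒ div: x = 17/3 or -1.

Answer: x ∈ {-1, 17/3}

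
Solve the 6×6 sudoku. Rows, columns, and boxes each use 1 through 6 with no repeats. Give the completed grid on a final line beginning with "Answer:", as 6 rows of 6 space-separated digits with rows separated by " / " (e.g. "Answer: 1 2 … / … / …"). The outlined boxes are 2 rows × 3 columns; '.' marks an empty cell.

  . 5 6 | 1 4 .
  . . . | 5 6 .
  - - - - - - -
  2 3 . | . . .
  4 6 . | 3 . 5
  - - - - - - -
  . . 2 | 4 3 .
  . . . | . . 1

Step 1. [r5c1∈{1,5,6}] row 5 places 5 nowhere but r5c1 ⇒ r5c1=5.
Step 2. [r1c1∈{3}] r1c1 is down to just 3. So r1c1=3.
Step 3. [r4c3∈{1}] r4c3 has the single candidate 1 ⇒ r4c3=1.
Step 4. [r2c2∈{1,2,4}] across col 2, 2 lands solely at r2c2. So r2c2=2.
Step 5. [r5c6∈{6}] r5c6's peers cover all but 6 ⇒ r5c6=6.
Step 6. [r2c3∈{4}] r2c3 has the single candidate 4, so r2c3=4.
Step 7. [r6c4∈{2}] r6c4 has the single candidate 2 ⇒ r6c4=2.
Step 8. [r5c2∈{1}] r5c2 has the single candidate 1 ⇒ r5c2=1.
Step 9. [r3c3∈{5}] r3c3's peers cover all but 5, so r3c3=5.
Step 10. [r4c5∈{2}] nothing but 2 survives at r4c5. So r4c5=2.
Step 11. [r6c2∈{4}] r6c2 is down to just 4. So r6c2=4.
Step 12. [r2c6∈{3}] r2c6's peers cover all but 3 ⇒ r2c6=3.
Step 13. [r6c1∈{6}] r6c1 is down to just 6 ⇒ r6c1=6.
Step 14. [r1c6∈{2}] r1c6's peers cover all but 2 ⇒ r1c6=2.
Step 15. [r2c1∈{1}] r2c1's peers cover all but 1 ⇒ r2c1=1.
Step 16. [r6c5∈{5}] nothing but 5 survives at r6c5, so r6c5=5.
Step 17. [r3c6∈{4}] r3c6's peers cover all but 4. So r3c6=4.
Step 18. [r3c5∈{1}] only 1 remains possible at r3c5 ⇒ r3c5=1.
Step 19. [r6c3∈{3}] nothing but 3 survives at r6c3 ⇒ r6c3=3.
Step 20. [r3c4∈{6}] only 6 remains possible at r3c4 ⇒ r3c4=6.

Answer: 3 5 6 1 4 2 / 1 2 4 5 6 3 / 2 3 5 6 1 4 / 4 6 1 3 2 5 / 5 1 2 4 3 6 / 6 4 3 2 5 1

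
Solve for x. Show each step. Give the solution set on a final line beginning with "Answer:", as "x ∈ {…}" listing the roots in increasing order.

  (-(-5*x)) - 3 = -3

Step 1. [(-(-5*x)) - 3 = -3] 3 comes off first (add 3), so sub: -(-5*x) = 0.
Step 2. [-(-5*x) = 0] LHS negated; negate both sides. So neg: -5*x = 0.
Step 3. [-5*x = 0] leading coefficient -5: divide by -5, so div: x = 0.

Answer: x ∈ {0}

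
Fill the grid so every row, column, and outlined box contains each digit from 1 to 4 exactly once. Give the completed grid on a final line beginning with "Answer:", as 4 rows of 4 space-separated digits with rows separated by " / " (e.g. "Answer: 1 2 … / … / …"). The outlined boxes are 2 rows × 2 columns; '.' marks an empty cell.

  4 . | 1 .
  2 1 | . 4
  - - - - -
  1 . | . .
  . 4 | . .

Step 1. [r1c4∈{2,3}] r1c4 is the only open cell in row 1 admitting 2. So r1c4=2.
Step 2. [r3c4∈{3}] only 3 remains possible at r3c4, so r3c4=3.
Step 3. [r3c2∈{2}] r3c2 has the single candidate 2 ⇒ r3c2=2.
Step 4. [r3c3∈{4}] r3c3's peers cover all but 4. So r3c3=4.
Step 5. [r4c1∈{3}] r4c1 is down to just 3. So r4c1=3.
Step 6. [r1c2∈{3}] nothing but 3 survives at r1c2. So r1c2=3.
Step 7. [r2c3∈{3}] r2c3's peers cover all but 3, so r2c3=3.
Step 8. [r4c3∈{2}] nothing but 2 survives at r4c3 ⇒ r4c3=2.
Step 9. [r4c4∈{1}] only 1 remains possible at r4c4, so r4c4=1.

Answer: 4 3 1 2 / 2 1 3 4 / 1 2 4 3 / 3 4 2 1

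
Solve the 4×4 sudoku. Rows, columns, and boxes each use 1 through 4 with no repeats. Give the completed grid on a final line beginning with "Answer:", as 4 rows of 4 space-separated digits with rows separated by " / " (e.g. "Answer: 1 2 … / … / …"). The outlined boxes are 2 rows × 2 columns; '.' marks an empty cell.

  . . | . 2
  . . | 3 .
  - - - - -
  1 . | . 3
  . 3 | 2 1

Step 1. [r4c1∈{4}] r4c1's peers cover all but 4. So r4c1=4.
Step 2. [r2c2∈{1,2,4}] in row 2, 1 fits only at r2c2 ⇒ r2c2=1.
Step 3. [r3c3∈{4}] only 4 remains possible at r3c3 ⇒ r3c3=4.
Step 4. [r2c4∈{4}] only 4 remains possible at r2c4. So r2c4=4.
Step 5. [r2c1∈{2}] r2c1's peers cover all but 2 ⇒ r2c1=2.
Step 6. [r1c1∈{3}] r1c1's peers cover all but 3 ⇒ r1c1=3.
Step 7. [r3c2∈{2}] r3c2 is down to just 2, so r3c2=2.
Step 8. [r1c2∈{4}] r1c2 is down to just 4. So r1c2=4.
Step 9. [r1c3∈{1}] r1c3 is down to just 1 ⇒ r1c3=1.

Answer: 3 4 1 2 / 2 1 3 4 / 1 2 4 3 / 4 3 2 1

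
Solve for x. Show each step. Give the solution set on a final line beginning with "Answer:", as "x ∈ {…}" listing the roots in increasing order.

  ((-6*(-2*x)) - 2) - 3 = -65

Step 1. [((-6*(-2*x)) - 2) - 3 = -65] add 3: x sits inside (… - 3). So sub: (-6*(-2*x)) - 2 = -62.
Step 2. [(-6*(-2*x)) - 2 = -62] the outer -2 inverts by adding 2, so sub: -6*(-2*x) = -60.
Step 3. [-6*(-2*x) = -60] leading coefficient -6: divide by -6 ⇒ div: -2*x = 10.
Step 4. [-2*x = 10] LHS = -2·(…); ÷-2 both sides ⇒ div: x = -5.

Answer: x ∈ {-5}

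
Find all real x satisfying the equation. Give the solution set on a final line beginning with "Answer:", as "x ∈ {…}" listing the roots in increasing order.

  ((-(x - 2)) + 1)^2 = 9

Step 1. [((-(x - 2)) + 1)^2 = 9] 9 ≥ 0, LHS is (·)² — take ±√. So sqrt: (-(x - 2)) + 1 = 3 or -3.
Step 2. [(-(x - 2)) + 1 = 3 or -3] peel the +1: subtract 1 from each side ⇒ sub: -(x - 2) = 2 or -4.
Step 3. [-(x - 2) = 2 or -4] LHS negated; negate both sides. So neg: x - 2 = -2 or 4.
Step 4. [x - 2 = -2 or 4] the outer -2 inverts by adding 2 ⇒ sub: x = 0 or 6.

Answer: x ∈ {0, 6}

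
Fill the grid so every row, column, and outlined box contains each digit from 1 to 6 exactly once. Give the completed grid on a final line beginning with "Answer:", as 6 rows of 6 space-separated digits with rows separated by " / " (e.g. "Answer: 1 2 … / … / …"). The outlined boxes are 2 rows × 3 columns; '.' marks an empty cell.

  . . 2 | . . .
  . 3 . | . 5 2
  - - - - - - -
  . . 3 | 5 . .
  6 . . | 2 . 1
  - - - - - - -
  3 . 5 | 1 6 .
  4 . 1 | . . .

Step 1. [r4c3∈{4}] r4c3 is down to just 4. So r4c3=4.
Step 2. [r1c2∈{1,4,5,6}] in col 2, 4 fits only at r1c2 ⇒ r1c2=4.
Step 3. [r6c4∈{3}] r6c4 has the single candidate 3 ⇒ r6c4=3.
Step 4. [r2c1∈{1}] only 1 remains possible at r2c1 ⇒ r2c1=1.
Step 5. [r5c2∈{2}] only 2 remains possible at r5c2, so r5c2=2.
Step 6. [r3c6∈{4,6}] in row 3, 6 fits only at r3c6, so r3c6=6.
Step 7. [r1c5∈{1,3}] r1c5 is the only open cell in row 1 admitting 1. So r1c5=1.
Step 8. [r2c3∈{6}] nothing but 6 survives at r2c3. So r2c3=6.
Step 9. [r4c2∈{5}] nothing but 5 survives at r4c2, so r4c2=5.
Step 10. [r1c6∈{3}] r1c6 is down to just 3 ⇒ r1c6=3.
Step 11. [r6c5∈{2}] r6c5 is down to just 2. So r6c5=2.
Step 12. [r6c2∈{6}] r6c2 is down to just 6, so r6c2=6.
Step 13. [r3c5∈{4}] r3c5 has the single candidate 4 ⇒ r3c5=4.
Step 14. [r1c1∈{5}] r1c1 has the single candidate 5. So r1c1=5.
Step 15. [r3c1∈{2}] r3c1's peers cover all but 2 ⇒ r3c1=2.
Step 16. [r5c6∈{4}] r5c6's peers cover all but 4, so r5c6=4.
Step 17. [r4c5∈{3}] r4c5 has the single candidate 3 ⇒ r4c5=3.
Step 18. [r3c2∈{1}] only 1 remains possible at r3c2 ⇒ r3c2=1.
Step 19. [r6c6∈{5}] r6c6 has the single candidate 5, so r6c6=5.
Step 20. [r1c4∈{6}] only 6 remains possible at r1c4. So r1c4=6.
Step 21. [r2c4∈{4}] r2c4 is down to just 4 ⇒ r2c4=4.

Answer: 5 4 2 6 1 3 / 1 3 6 4 5 2 / 2 1 3 5 4 6 / 6 5 4 2 3 1 / 3 2 5 1 6 4 / 4 6 1 3 2 5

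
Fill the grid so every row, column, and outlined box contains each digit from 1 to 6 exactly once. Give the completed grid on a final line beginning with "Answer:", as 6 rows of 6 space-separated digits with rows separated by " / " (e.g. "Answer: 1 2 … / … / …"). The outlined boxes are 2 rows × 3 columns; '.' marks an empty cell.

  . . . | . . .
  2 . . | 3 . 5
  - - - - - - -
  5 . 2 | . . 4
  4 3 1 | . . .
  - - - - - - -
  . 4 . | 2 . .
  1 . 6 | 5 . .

Step 1. [r1c1∈{3,6}] 6 has one home in col 1: r1c1, so r1c1=6.
Step 2. [r2c5∈{1,4,6}] 6 has one home in row 2: r2c5 ⇒ r2c5=6.
Step 3. [r5c1∈{3}] r5c1 is down to just 3, so r5c1=3.
Step 4. [r5c5∈{1}] only 1 remains possible at r5c5. So r5c5=1.
Step 5. [r1c6∈{1,2}] col 6 places 1 nowhere but r1c6. So r1c6=1.
Step 6. [r1c4∈{4}] nothing but 4 survives at r1c4. So r1c4=4.
Step 7. [r4c6∈{2,6}] in col 6, 2 fits only at r4c6 ⇒ r4c6=2.
Step 8. [r3c2∈{6}] r3c2 is down to just 6. So r3c2=6.
Step 9. [r1c3∈{3,5}] across row 1, 3 lands solely at r1c3, so r1c3=3.
Step 10. [r6c5∈{3,4}] in row 6, 4 fits only at r6c5, so r6c5=4.
Step 11. [r4c4∈{6}] only 6 remains possible at r4c4. So r4c4=6.
Step 12. [r3c5∈{3}] nothing but 3 survives at r3c5. So r3c5=3.
Step 13. [r4c5∈{5}] only 5 remains possible at r4c5 ⇒ r4c5=5.
Step 14. [r1c5∈{2}] r1c5's peers cover all but 2. So r1c5=2.
Step 15. [r6c2∈{2}] r6c2 is down to just 2, so r6c2=2.
Step 16. [r3c4∈{1}] r3c4's peers cover all but 1, so r3c4=1.
Step 17. [r5c6∈{6}] only 6 remains possible at r5c6. So r5c6=6.
Step 18. [r2c3∈{4}] r2c3 has the single candidate 4 ⇒ r2c3=4.
Step 19. [r1c2∈{5}] r1c2 has the single candidate 5 ⇒ r1c2=5.
Step 20. [r6c6∈{3}] r6c6's peers cover all but 3. So r6c6=3.
Step 21. [r2c2∈{1}] r2c2 is down to just 1, so r2c2=1.
Step 22. [r5c3∈{5}] only 5 remains possible at r5c3 ⇒ r5c3=5.

Answer: 6 5 3 4 2 1 / 2 1 4 3 6 5 / 5 6 2 1 3 4 / 4 3 1 6 5 2 / 3 4 5 2 1 6 / 1 2 6 5 4 3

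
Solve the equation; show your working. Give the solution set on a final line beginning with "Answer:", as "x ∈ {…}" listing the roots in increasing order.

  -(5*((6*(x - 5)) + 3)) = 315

Step 1. [-(5*((6*(x - 5)) + 3)) = 315] leading − — multiply by −1 ⇒ neg: 5*((6*(x - 5)) + 3) = -315.
Step 2. [5*((6*(x - 5)) + 3) = -315] LHS = 5·(…); ÷5 both sides. So div: (6*(x - 5)) + 3 = -63.
Step 3. [(6*(x - 5)) + 3 = -63] +3 is outermost — subtract 3 both sides ⇒ sub: 6*(x - 5) = -66.
Step 4. [6*(x - 5) = -66] LHS = 6·(…); ÷6 both sides, so div: x - 5 = -11.
Step 5. [x - 5 = -11] add 5: x sits inside (… - 5), so sub: x = -6.

Answer: x ∈ {-6}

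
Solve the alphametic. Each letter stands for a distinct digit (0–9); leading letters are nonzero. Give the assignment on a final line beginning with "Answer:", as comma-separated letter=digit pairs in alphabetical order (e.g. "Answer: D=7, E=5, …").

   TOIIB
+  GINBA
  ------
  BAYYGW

Step 1. [col 1: B + A ≡ W (mod 10)] B=1 is one option consistent with column 1 (B + A ≡ W (mod 10), carry-in 0) — take it. So B=1.
Step 2. [col 1: B + A ≡ W (mod 10)] several values work for W in column 1 (B + A ≡ W (mod 10), carry-in 0); try W=3. So W=3.
Step 3. [col 1: B + A ≡ W (mod 10)] from column 1 (B=1, W=3, carry-in 0, digits 1,3 already taken and all letters distinct): A must equal 2. So A=2.
Step 4. [col 2: I + B ≡ G (mod 10)] G=7 is one option consistent with column 2 (I + B ≡ G (mod 10), carry-in 0) — take it. So G=7.
Step 5. [col 2: I + B ≡ G (mod 10)] column 2: given B=1, G=7, carry-in 0, and digits 1,2,3,7 already taken and all letters distinct, I+B≡G (mod 10) forces I=6, so I=6.
Step 6. [col 3: I + N ≡ Y (mod 10)] several values work for Y in column 3 (I + N ≡ Y (mod 10), carry-in 0); try Y=5, so Y=5.
Step 7. [col 3: I + N ≡ Y (mod 10)] column 3: given I=6, Y=5, carry-in 0, and digits 1,2,3,5,6,7 already taken and all letters distinct, I+N≡Y (mod 10) forces N=9. So N=9.
Step 8. [col 4: O + I ≡ Y (mod 10)] column 4: given I=6, Y=5, carry-in 1, and digits 1,2,3,5,6,7,9 already taken and all letters distinct, O+I≡Y (mod 10) forces O=8, so O=8.
Step 9. [col 5: T + G ≡ A (mod 10)] column 5 reads T+G+carry(1)=A with G=7, A=2; with digits 1,2,3,5,6,7,8,9 already taken and all letters distinct, the only value for T is 4, so T=4.

Answer: A=2, B=1, G=7, I=6, N=9, O=8, T=4, W=3, Y=5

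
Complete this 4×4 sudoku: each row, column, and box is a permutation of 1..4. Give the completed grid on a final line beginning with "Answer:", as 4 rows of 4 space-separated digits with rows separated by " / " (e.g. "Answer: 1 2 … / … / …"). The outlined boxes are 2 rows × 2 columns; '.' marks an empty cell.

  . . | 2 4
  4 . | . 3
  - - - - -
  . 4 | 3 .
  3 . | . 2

Step 1. [r4c2∈{1}] r4c2 is down to just 1. So r4c2=1.
Step 2. [r3c4∈{1}] r3c4 is down to just 1, so r3c4=1.
Step 3. [r1c1∈{1}] r1c1 is down to just 1 ⇒ r1c1=1.
Step 4. [r2c3∈{1}] only 1 remains possible at r2c3 ⇒ r2c3=1.
Step 5. [r2c2∈{2}] nothing but 2 survives at r2c2, so r2c2=2.
Step 6. [r4c3∈{4}] only 4 remains possible at r4c3, so r4c3=4.
Step 7. [r1c2∈{3}] nothing but 3 survives at r1c2, so r1c2=3.
Step 8. [r3c1∈{2}] r3c1's peers cover all but 2 ⇒ r3c1=2.

Answer: 1 3 2 4 / 4 2 1 3 / 2 4 3 1 / 3 1 4 2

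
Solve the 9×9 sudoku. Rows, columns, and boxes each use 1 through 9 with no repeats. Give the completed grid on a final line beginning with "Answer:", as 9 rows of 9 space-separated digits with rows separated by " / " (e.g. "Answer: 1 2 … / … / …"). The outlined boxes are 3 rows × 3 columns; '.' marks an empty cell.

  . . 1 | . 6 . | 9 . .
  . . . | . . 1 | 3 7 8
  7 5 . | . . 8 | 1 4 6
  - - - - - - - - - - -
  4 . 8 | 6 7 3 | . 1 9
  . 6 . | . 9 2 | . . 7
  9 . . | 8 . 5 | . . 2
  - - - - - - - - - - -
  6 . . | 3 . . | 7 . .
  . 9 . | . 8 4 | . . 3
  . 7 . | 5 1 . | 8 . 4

Step 1. [r2c1∈{2}] nothing but 2 survives at r2c1 ⇒ r2c1=2.
Step 2. [r8c7∈{2,5,6}] col 7 places 2 nowhere but r8c7 ⇒ r8c7=2.
Step 3. [r2c2∈{4}] nothing but 4 survives at r2c2, so r2c2=4.
Step 4. [r8c3∈{5}] r8c3 has the single candidate 5, so r8c3=5.
Step 5. [r5c3∈{3}] r5c3's peers cover all but 3, so r5c3=3.
Step 6. [r5c1∈{1,5}] across col 1, 5 lands solely at r5c1 ⇒ r5c1=5.
Step 7. [r7c5∈{2}] nothing but 2 survives at r7c5. So r7c5=2.
Step 8. [r1c4∈{2,4,7}] in row 1, 4 fits only at r1c4, so r1c4=4.
Step 9. [r7c6∈{9}] r7c6's peers cover all but 9. So r7c6=9.
Step 10. [r7c8∈{5}] r7c8's peers cover all but 5. So r7c8=5.
Step 11. [r2c4∈{9}] nothing but 9 survives at r2c4, so r2c4=9.
Step 12. [r1c2∈{3,8}] 3 has one home in col 2: r1c2, so r1c2=3.
Step 13. [r8c8∈{6}] r8c8's peers cover all but 6. So r8c8=6.
Step 14. [r5c7∈{4}] r5c7's peers cover all but 4. So r5c7=4.
Step 15. [r7c9∈{1}] nothing but 1 survives at r7c9 ⇒ r7c9=1.
Step 16. [r6c3∈{7}] nothing but 7 survives at r6c3 ⇒ r6c3=7.
Step 17. [r1c1∈{8}] nothing but 8 survives at r1c1, so r1c1=8.
Step 18. [r1c8∈{2}] r1c8 is down to just 2. So r1c8=2.
Step 19. [r7c2∈{8}] r7c2's peers cover all but 8 ⇒ r7c2=8.
Step 20. [r3c5∈{3}] r3c5 is down to just 3. So r3c5=3.
Step 21. [r3c4∈{2}] r3c4's peers cover all but 2. So r3c4=2.
Step 22. [r9c3∈{2}] r9c3 has the single candidate 2. So r9c3=2.
Step 23. [r9c8∈{9}] r9c8 has the single candidate 9 ⇒ r9c8=9.
Step 24. [r6c7∈{6}] r6c7 has the single candidate 6 ⇒ r6c7=6.
Step 25. [r1c6∈{7}] r1c6 is down to just 7, so r1c6=7.
Step 26. [r1c9∈{5}] r1c9 has the single candidate 5, so r1c9=5.
Step 27. [r4c7∈{5}] r4c7 has the single candidate 5 ⇒ r4c7=5.
Step 28. [r2c5∈{5}] r2c5 is down to just 5. So r2c5=5.
Step 29. [r9c6∈{6}] r9c6's peers cover all but 6 ⇒ r9c6=6.
Step 30. [r6c8∈{3}] r6c8's peers cover all but 3, so r6c8=3.
Step 31. [r5c8∈{8}] only 8 remains possible at r5c8. So r5c8=8.
Step 32. [r7c3∈{4}] r7c3's peers cover all but 4 ⇒ r7c3=4.
Step 33. [r9c1∈{3}] r9c1 has the single candidate 3. So r9c1=3.
Step 34. [r4c2∈{2}] r4c2 is down to just 2 ⇒ r4c2=2.
Step 35. [r6c2∈{1}] r6c2's peers cover all but 1 ⇒ r6c2=1.
Step 36. [r6c5∈{4}] only 4 remains possible at r6c5, so r6c5=4.
Step 37. [r5c4∈{1}] only 1 remains possible at r5c4, so r5c4=1.
Step 38. [r8c1∈{1}] only 1 remains possible at r8c1. So r8c1=1.
Step 39. [r2c3∈{6}] nothing but 6 survives at r2c3 ⇒ r2c3=6.
Step 40. [r8c4∈{7}] r8c4 has the single candidate 7, so r8c4=7.
Step 41. [r3c3∈{9}] only 9 remains possible at r3c3. So r3c3=9.

Answer: 8 3 1 4 6 7 9 2 5 / 2 4 6 9 5 1 3 7 8 / 7 5 9 2 3 8 1 4 6 / 4 2 8 6 7 3 5 1 9 / 5 6 3 1 9 2 4 8 7 / 9 1 7 8 4 5 6 3 2 / 6 8 4 3 2 9 7 5 1 / 1 9 5 7 8 4 2 6 3 / 3 7 2 5 1 6 8 9 4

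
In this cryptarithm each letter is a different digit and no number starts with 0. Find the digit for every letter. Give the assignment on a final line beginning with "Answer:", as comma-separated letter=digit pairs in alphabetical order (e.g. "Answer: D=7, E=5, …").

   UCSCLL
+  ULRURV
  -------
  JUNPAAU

Step 1. [col 1: L + V ≡ U (mod 10)] U=9 is one option consistent with column 1 (L + V ≡ U (mod 10), carry-in 0) — take it. So U=9.
Step 2. [col 1: L + V ≡ U (mod 10)] V=6 is one option consistent with column 1 (L + V ≡ U (mod 10), carry-in 0) — take it. So V=6.
Step 3. [col 1: L + V ≡ U (mod 10)] in column 1 we have L+V≡U with carry-in 0; given V=6, U=9 and digits 6,9 already taken and all letters distinct, that pins L to 3, so L=3.
Step 4. [col 2: L + R ≡ A (mod 10)] R=4 is one option consistent with column 2 (L + R ≡ A (mod 10), carry-in 0) — take it ⇒ R=4.
Step 5. [col 2: L + R ≡ A (mod 10)] column 2: given L=3, R=4, carry-in 0, and digits 3,4,6,9 already taken and all letters distinct, L+R≡A (mod 10) forces A=7. So A=7.
Step 6. [J] the sum has 7 digits but both addends have 6; that extra leading digit J is the final carry, namely 1. So J=1.
Step 7. [col 3: C + U ≡ A (mod 10)] in column 3 we have C+U≡A with carry-in 0; given U=9, A=7 and digits 1,3,4,6,7,9 already taken and all letters distinct, that pins C to 8 ⇒ C=8.
Step 8. [col 4: S + R ≡ P (mod 10)] no forcing yet in column 4 (carry-in 1); S=5 is free and consistent — try it ⇒ S=5.
Step 9. [col 4: S + R ≡ P (mod 10)] in column 4 we have S+R≡P with carry-in 1; given S=5, R=4 and digits 1,3,4,5,6,7,8,9 already taken and all letters distinct, that pins P to 0 ⇒ P=0.
Step 10. [col 5: C + L ≡ N (mod 10)] column 5: given C=8, L=3, carry-in 1, and digits 0,1,3,4,5,6,7,8,9 already taken and all letters distinct, C+L≡N (mod 10) forces N=2. So N=2.

Answer: A=7, C=8, J=1, L=3, N=2, P=0, R=4, S=5, U=9, V=6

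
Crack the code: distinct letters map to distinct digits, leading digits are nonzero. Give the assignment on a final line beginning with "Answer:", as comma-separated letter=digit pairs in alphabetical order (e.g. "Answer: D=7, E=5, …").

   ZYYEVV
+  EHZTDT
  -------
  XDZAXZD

Step 1. [col 1: V + T ≡ D (mod 10)] no forcing yet in column 1 (carry-in 0); D=5 is free and consistent — try it. So D=5.
Step 2. [col 1: V + T ≡ D (mod 10)] no forcing yet in column 1 (carry-in 0); V=2 is free and consistent — try it, so V=2.
Step 3. [X] adding two 6-digit numbers gives at most 6+1 digits, and here it does — X is that final carry and must be 1, so X=1.
Step 4. [col 1: V + T ≡ D (mod 10)] column 1 reads V+T+carry(0)=D with V=2, D=5; with digits 1,2,5 already taken and all letters distinct, the only value for T is 3. So T=3.
Step 5. [col 2: V + D ≡ Z (mod 10)] from column 2 (V=2, D=5, carry-in 0, digits 1,2,3,5 already taken and all letters distinct): Z must equal 7, so Z=7.
Step 6. [col 3: E + T ≡ X (mod 10)] column 3 reads E+T+carry(0)=X with T=3, X=1; with digits 1,2,3,5,7 already taken and all letters distinct, the only value for E is 8, so E=8.
Step 7. [col 4: Y + Z ≡ A (mod 10)] in column 4 we have Y+Z≡A with carry-in 1; given Z=7 and digits 1,2,3,5,7,8 already taken and all letters distinct, that pins Y to 6. So Y=6.
Step 8. [col 4: Y + Z ≡ A (mod 10)] in column 4 we have Y+Z≡A with carry-in 1; given Y=6, Z=7 and digits 1,2,3,5,6,7,8 already taken and all letters distinct, that pins A to 4, so A=4.
Step 9. [col 5: Y + H ≡ Z (mod 10)] from column 5 (Y=6, Z=7, carry-in 1, digits 1,2,3,4,5,6,7,8 already taken and all letters distinct): H must equal 0 ⇒ H=0.

Answer: A=4, D=5, E=8, H=0, T=3, V=2, X=1, Y=6, Z=7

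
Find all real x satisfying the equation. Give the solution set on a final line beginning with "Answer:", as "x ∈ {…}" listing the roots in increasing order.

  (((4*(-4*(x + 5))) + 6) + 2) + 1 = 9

Step 1. [(((4*(-4*(x + 5))) + 6) + 2) + 1 = 9] the outer +1 inverts by subtracting 1. So sub: ((4*(-4*(x + 5))) + 6) + 2 = 8.
Step 2. [((4*(-4*(x + 5))) + 6) + 2 = 8] the outer +2 inverts by subtracting 2 ⇒ sub: (4*(-4*(x + 5))) + 6 = 6.
Step 3. [(4*(-4*(x + 5))) + 6 = 6] the outer +6 inverts by subtracting 6 ⇒ sub: 4*(-4*(x + 5)) = 0.
Step 4. [4*(-4*(x + 5)) = 0] leading coefficient 4: divide by 4 ⇒ div: -4*(x + 5) = 0.
Step 5. [-4*(x + 5) = 0] divide by the outer -4, so div: x + 5 = 0.
Step 6. [x + 5 = 0] peel the +5: subtract 5 from each side, so sub: x = -5.

Answer: x ∈ {-5}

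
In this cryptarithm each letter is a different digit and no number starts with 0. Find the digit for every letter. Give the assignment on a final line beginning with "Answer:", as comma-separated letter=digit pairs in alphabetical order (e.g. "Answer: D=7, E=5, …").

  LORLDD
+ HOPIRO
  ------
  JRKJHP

Step 1. [col 1: D + O ≡ P (mod 10)] no forcing yet in column 1 (carry-in 0); P=6 is free and consistent — try it, so P=6.
Step 2. [col 1: D + O ≡ P (mod 10)] D=2 is one option consistent with column 1 (D + O ≡ P (mod 10), carry-in 0) — take it ⇒ D=2.
Step 3. [col 1: D + O ≡ P (mod 10)] from column 1 (D=2, P=6, carry-in 0, digits 2,6 already taken and all letters distinct): O must equal 4. So O=4.
Step 4. [col 2: D + R ≡ H (mod 10)] no forcing yet in column 2 (carry-in 0); H=1 is free and consistent — try it, so H=1.
Step 5. [col 2: D + R ≡ H (mod 10)] in column 2 we have D+R≡H with carry-in 0; given D=2, H=1 and digits 1,2,4,6 already taken and all letters distinct, that pins R to 9 ⇒ R=9.
Step 6. [col 3: L + I ≡ J (mod 10)] no forcing yet in column 3 (carry-in 1); I=0 is free and consistent — try it, so I=0.
Step 7. [col 3: L + I ≡ J (mod 10)] in column 3 we have L+I≡J with carry-in 1; given I=0 and digits 0,1,2,4,6,9 already taken and all letters distinct, that pins J to 8 ⇒ J=8.
Step 8. [col 3: L + I ≡ J (mod 10)] in column 3 we have L+I≡J with carry-in 1; given I=0, J=8 and digits 0,1,2,4,6,8,9 already taken and all letters distinct, that pins L to 7 ⇒ L=7.
Step 9. [col 4: R + P ≡ K (mod 10)] column 4 reads R+P+carry(0)=K with R=9, P=6; with digits 0,1,2,4,6,7,8,9 already taken and all letters distinct, the only value for K is 5 ⇒ K=5.

Answer: D=2, H=1, I=0, J=8, K=5, L=7, O=4, P=6, R=9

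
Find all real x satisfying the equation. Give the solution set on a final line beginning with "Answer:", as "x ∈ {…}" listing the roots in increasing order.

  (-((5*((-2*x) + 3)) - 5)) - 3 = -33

Step 1. [(-((5*((-2*x) + 3)) - 5)) - 3 = -33] -3 is outermost — add 3 both sides ⇒ sub: -((5*((-2*x) + 3)) - 5) = -30.
Step 2. [-((5*((-2*x) + 3)) - 5) = -30] leading − — multiply by −1. So neg: (5*((-2*x) + 3)) - 5 = 30.
Step 3. [(5*((-2*x) + 3)) - 5 = 30] common factor 5 (LHS and 30) — divide through. So factor: ((-2*x) + 3) - 1 = 6.
Step 4. [((-2*x) + 3) - 1 = 6] the outer -1 inverts by adding 1. So sub: (-2*x) + 3 = 7.
Step 5. [(-2*x) + 3 = 7] peel the +3: subtract 3 from each side, so sub: -2*x = 4.
Step 6. [-2*x = 4] -2·(inner) — divide through by -2. So div: x = -2.

Answer: x ∈ {-2}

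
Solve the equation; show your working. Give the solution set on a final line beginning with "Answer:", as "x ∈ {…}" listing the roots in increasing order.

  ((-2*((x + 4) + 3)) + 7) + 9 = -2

Step 1. [((-2*((x + 4) + 3)) + 7) + 9 = -2] +9 is outermost — subtract 9 both sides, so sub: (-2*((x + 4) + 3)) + 7 = -11.
Step 2. [(-2*((x + 4) + 3)) + 7 = -11] 7 comes off first (subtract 7) ⇒ sub: -2*((x + 4) + 3) = -18.
Step 3. [-2*((x + 4) + 3) = -18] -2 out front; divide by -2 ⇒ div: (x + 4) + 3 = 9.
Step 4. [(x + 4) + 3 = 9] subtract 3: x sits inside (… + 3). So sub: x + 4 = 6.
Step 5. [x + 4 = 6] 4 comes off first (subtract 4). So sub: x = 2.

Answer: x ∈ {2}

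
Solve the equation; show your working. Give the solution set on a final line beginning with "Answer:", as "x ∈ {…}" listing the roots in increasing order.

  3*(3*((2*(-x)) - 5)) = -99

Step 1. [3*(3*((2*(-x)) - 5)) = -99] leading coefficient 3: divide by 3. So div: 3*((2*(-x)) - 5) = -33.
Step 2. [3*((2*(-x)) - 5) = -33] LHS = 3·(…); ÷3 both sides, so div: (2*(-x)) - 5 = -11.
Step 3. [(2*(-x)) - 5 = -11] add 5: x sits inside (… - 5) ⇒ sub: 2*(-x) = -6.
Step 4. [2*(-x) = -6] 2 out front; divide by 2 ⇒ div: -x = -3.
Step 5. [-x = -3] leading − — multiply by −1. So neg: x = 3.

Answer: x ∈ {3}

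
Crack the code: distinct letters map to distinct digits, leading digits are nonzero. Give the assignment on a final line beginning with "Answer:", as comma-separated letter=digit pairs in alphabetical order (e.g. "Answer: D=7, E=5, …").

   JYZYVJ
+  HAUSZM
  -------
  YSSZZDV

Step 1. [col 1: J + M ≡ V (mod 10)] column 1 (J + M ≡ V (mod 10), carry-in 0) doesn't pin V yet; pick V=3 and continue. So V=3.
Step 2. [col 1: J + M ≡ V (mod 10)] several values work for M in column 1 (J + M ≡ V (mod 10), carry-in 0); try M=4. So M=4.
Step 3. [col 1: J + M ≡ V (mod 10)] column 1: given M=4, V=3, carry-in 0, and digits 3,4 already taken and all letters distinct, J+M≡V (mod 10) forces J=9, so J=9.
Step 4. [col 2: V + Z ≡ D (mod 10)] no forcing yet in column 2 (carry-in 1); D=2 is free and consistent — try it, so D=2.
Step 5. [col 2: V + Z ≡ D (mod 10)] from column 2 (V=3, D=2, carry-in 1, digits 2,3,4,9 already taken and all letters distinct): Z must equal 8. So Z=8.
Step 6. [col 3: Y + S ≡ Z (mod 10)] column 3 (Y + S ≡ Z (mod 10), carry-in 1) doesn't pin Y yet; pick Y=1 and continue ⇒ Y=1.
Step 7. [col 3: Y + S ≡ Z (mod 10)] from column 3 (Y=1, Z=8, carry-in 1, digits 1,2,3,4,8,9 already taken and all letters distinct): S must equal 6. So S=6.
Step 8. [col 4: Z + U ≡ Z (mod 10)] from column 4 (Z=8, carry-in 0, digits 1,2,3,4,6,8,9 already taken and all letters distinct): U must equal 0 ⇒ U=0.
Step 9. [col 5: Y + A ≡ S (mod 10)] from column 5 (Y=1, S=6, carry-in 0, digits 0,1,2,3,4,6,8,9 already taken and all letters distinct): A must equal 5. So A=5.
Step 10. [col 6: J + H ≡ S (mod 10)] from column 6 (J=9, S=6, carry-in 0, digits 0,1,2,3,4,5,6,8,9 already taken and all letters distinct): H must equal 7 ⇒ H=7.

Answer: A=5, D=2, H=7, J=9, M=4, S=6, U=0, V=3, Y=1, Z=8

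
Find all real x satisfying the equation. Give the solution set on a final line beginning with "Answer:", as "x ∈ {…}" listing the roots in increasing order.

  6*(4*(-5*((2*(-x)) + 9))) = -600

Step 1. [6*(4*(-5*((2*(-x)) + 9))) = -600] LHS = 6·(…); ÷6 both sides ⇒ div: 4*(-5*((2*(-x)) + 9)) = -100.
Step 2. [4*(-5*((2*(-x)) + 9)) = -100] LHS = 4·(…); ÷4 both sides. So div: -5*((2*(-x)) + 9) = -25.
Step 3. [-5*((2*(-x)) + 9) = -25] leading coefficient -5: divide by -5. So div: (2*(-x)) + 9 = 5.
Step 4. [(2*(-x)) + 9 = 5] subtract 9: x sits inside (… + 9). So sub: 2*(-x) = -4.
Step 5. [2*(-x) = -4] LHS = 2·(…); ÷2 both sides, so div: -x = -2.
Step 6. [-x = -2] flip signs both sides ⇒ neg: x = 2.

Answer: x ∈ {2}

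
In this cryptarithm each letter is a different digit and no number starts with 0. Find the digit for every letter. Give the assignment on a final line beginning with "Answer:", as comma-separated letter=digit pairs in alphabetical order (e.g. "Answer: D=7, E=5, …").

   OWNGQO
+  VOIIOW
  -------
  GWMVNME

Step 1. [col 1: O + W ≡ E (mod 10)] no forcing yet in column 1 (carry-in 0); E=9 is free and consistent — try it, so E=9.
Step 2. [col 1: O + W ≡ E (mod 10)] no forcing yet in column 1 (carry-in 0); W=2 is free and consistent — try it. So W=2.
Step 3. [col 1: O + W ≡ E (mod 10)] column 1: given W=2, E=9, carry-in 0, and digits 2,9 already taken and all letters distinct, O+W≡E (mod 10) forces O=7. So O=7.
Step 4. [G] G is the leading digit of a 7-digit sum of two 6-digit numbers; the final carry is exactly 1, so G=1.
Step 5. [col 2: Q + O ≡ M (mod 10)] several values work for Q in column 2 (Q + O ≡ M (mod 10), carry-in 0); try Q=3. So Q=3.
Step 6. [col 2: Q + O ≡ M (mod 10)] in column 2 we have Q+O≡M with carry-in 0; given Q=3, O=7 and digits 1,2,3,7,9 already taken and all letters distinct, that pins M to 0. So M=0.
Step 7. [col 3: G + I ≡ N (mod 10)] column 3 (G + I ≡ N (mod 10), carry-in 1) doesn't pin N yet; pick N=8 and continue ⇒ N=8.
Step 8. [col 3: G + I ≡ N (mod 10)] in column 3 we have G+I≡N with carry-in 1; given G=1, N=8 and digits 0,1,2,3,7,8,9 already taken and all letters distinct, that pins I to 6, so I=6.
Step 9. [col 4: N + I ≡ V (mod 10)] column 4 reads N+I+carry(0)=V with N=8, I=6; with digits 0,1,2,3,6,7,8,9 already taken and all letters distinct, the only value for V is 4 ⇒ V=4.

Answer: E=9, G=1, I=6, M=0, N=8, O=7, Q=3, V=4, W=2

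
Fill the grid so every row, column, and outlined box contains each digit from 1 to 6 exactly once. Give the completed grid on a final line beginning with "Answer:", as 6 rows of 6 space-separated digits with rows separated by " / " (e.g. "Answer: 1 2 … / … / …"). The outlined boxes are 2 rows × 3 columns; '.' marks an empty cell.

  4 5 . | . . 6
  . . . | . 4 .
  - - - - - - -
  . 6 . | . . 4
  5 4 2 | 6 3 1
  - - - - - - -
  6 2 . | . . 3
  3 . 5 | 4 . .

Step 1. [r2c2∈{1,3}] col 2 places 3 nowhere but r2c2 ⇒ r2c2=3.
Step 2. [r1c3∈{1}] r1c3 has the single candidate 1. So r1c3=1.
Step 3. [r1c5∈{2}] r1c5 is down to just 2, so r1c5=2.
Step 4. [r3c5∈{5}] r3c5's peers cover all but 5 ⇒ r3c5=5.
Step 5. [r2c4∈{1,5}] 1 has one home in row 2: r2c4, so r2c4=1.
Step 6. [r6c2∈{1}] nothing but 1 survives at r6c2. So r6c2=1.
Step 7. [r6c5∈{6}] nothing but 6 survives at r6c5 ⇒ r6c5=6.
Step 8. [r6c6∈{2}] only 2 remains possible at r6c6, so r6c6=2.
Step 9. [r5c3∈{4}] r5c3 has the single candidate 4. So r5c3=4.
Step 10. [r2c3∈{6}] r2c3 has the single candidate 6. So r2c3=6.
Step 11. [r2c6∈{5}] only 5 remains possible at r2c6 ⇒ r2c6=5.
Step 12. [r5c4∈{5}] only 5 remains possible at r5c4, so r5c4=5.
Step 13. [r3c1∈{1}] r3c1 is down to just 1 ⇒ r3c1=1.
Step 14. [r5c5∈{1}] only 1 remains possible at r5c5, so r5c5=1.
Step 15. [r2c1∈{2}] nothing but 2 survives at r2c1, so r2c1=2.
Step 16. [r3c4∈{2}] r3c4 has the single candidate 2, so r3c4=2.
Step 17. [r3c3∈{3}] only 3 remains possible at r3c3. So r3c3=3.
Step 18. [r1c4∈{3}] nothing but 3 survives at r1c4. So r1c4=3.

Answer: 4 5 1 3 2 6 / 2 3 6 1 4 5 / 1 6 3 2 5 4 / 5 4 2 6 3 1 / 6 2 4 5 1 3 / 3 1 5 4 6 2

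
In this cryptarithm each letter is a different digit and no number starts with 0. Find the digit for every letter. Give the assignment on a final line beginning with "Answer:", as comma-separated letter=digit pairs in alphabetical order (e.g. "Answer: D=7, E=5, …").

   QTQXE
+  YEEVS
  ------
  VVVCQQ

Step 1. [col 1: E + S ≡ Q (mod 10)] no forcing yet in column 1 (carry-in 0); Q=2 is free and consistent — try it ⇒ Q=2.
Step 2. [col 1: E + S ≡ Q (mod 10)] no forcing yet in column 1 (carry-in 0); S=5 is free and consistent — try it. So S=5.
Step 3. [V] the sum has 6 digits but both addends have 5; that extra leading digit V is the final carry, namely 1. So V=1.
Step 4. [col 1: E + S ≡ Q (mod 10)] from column 1 (S=5, Q=2, carry-in 0, digits 1,2,5 already taken and all letters distinct): E must equal 7. So E=7.
Step 5. [col 2: X + V ≡ Q (mod 10)] from column 2 (V=1, Q=2, carry-in 1, digits 1,2,5,7 already taken and all letters distinct): X must equal 0 ⇒ X=0.
Step 6. [col 3: Q + E ≡ C (mod 10)] column 3: given Q=2, E=7, carry-in 0, and digits 0,1,2,5,7 already taken and all letters distinct, Q+E≡C (mod 10) forces C=9 ⇒ C=9.
Step 7. [col 4: T + E ≡ V (mod 10)] from column 4 (E=7, V=1, carry-in 0, digits 0,1,2,5,7,9 already taken and all letters distinct): T must equal 4, so T=4.
Step 8. [col 5: Q + Y ≡ V (mod 10)] from column 5 (Q=2, V=1, carry-in 1, digits 0,1,2,4,5,7,9 already taken and all letters distinct): Y must equal 8, so Y=8.

Answer: C=9, E=7, Q=2, S=5, T=4, V=1, X=0, Y=8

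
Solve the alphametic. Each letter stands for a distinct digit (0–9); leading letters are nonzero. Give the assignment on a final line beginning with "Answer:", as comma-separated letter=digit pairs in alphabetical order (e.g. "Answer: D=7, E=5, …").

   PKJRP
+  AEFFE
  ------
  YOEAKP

Step 1. [Y] Y is the leading digit of a 6-digit sum of two 5-digit numbers; the final carry is exactly 1. So Y=1.
Step 2. [col 1: P + E ≡ P (mod 10)] column 1 reads P+E+carry(0)=P with nothing yet; with digits 1 already taken and all letters distinct, the only value for E is 0 ⇒ E=0.
Step 3. [col 1: P + E ≡ P (mod 10)] column 1 (P + E ≡ P (mod 10), carry-in 0) doesn't pin P yet; pick P=7 and continue, so P=7.
Step 4. [col 2: R + F ≡ K (mod 10)] no forcing yet in column 2 (carry-in 0); F=6 is free and consistent — try it. So F=6.
Step 5. [col 2: R + F ≡ K (mod 10)] no forcing yet in column 2 (carry-in 0); R=3 is free and consistent — try it. So R=3.
Step 6. [col 2: R + F ≡ K (mod 10)] column 2: given R=3, F=6, carry-in 0, and digits 0,1,3,6,7 already taken and all letters distinct, R+F≡K (mod 10) forces K=9. So K=9.
Step 7. [col 3: J + F ≡ A (mod 10)] several values work for A in column 3 (J + F ≡ A (mod 10), carry-in 0); try A=4. So A=4.
Step 8. [col 3: J + F ≡ A (mod 10)] column 3: given F=6, A=4, carry-in 0, and digits 0,1,3,4,6,7,9 already taken and all letters distinct, J+F≡A (mod 10) forces J=8, so J=8.
Step 9. [col 5: P + A ≡ O (mod 10)] column 5: given P=7, A=4, carry-in 1, and digits 0,1,3,4,6,7,8,9 already taken and all letters distinct, P+A≡O (mod 10) forces O=2. So O=2.

Answer: A=4, E=0, F=6, J=8, K=9, O=2, P=7, R=3, Y=1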